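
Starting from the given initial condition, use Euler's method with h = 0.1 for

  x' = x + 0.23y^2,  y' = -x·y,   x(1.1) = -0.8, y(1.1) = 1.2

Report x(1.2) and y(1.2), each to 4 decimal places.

-0.8469, 1.2960

Euler on (x,y): x_{n+1} = x_n + h·x', y_{n+1} = y_n + h·y'.
1.100000: (-0.800000, 1.200000); f=(-0.468800, 0.960000) → (-0.846880, 1.296000)
(x(1.2), y(1.2)) ≈ (-0.8469, 1.2960)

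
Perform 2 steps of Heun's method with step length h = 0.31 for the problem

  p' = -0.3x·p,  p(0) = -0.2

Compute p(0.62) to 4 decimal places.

Heun: k1 = f(x_n, p_n); k2 = f(x_n + h, p_n + h·k1); p_{n+1} = p_n + (h/2)·(k1 + k2).
x=0.000000, p=-0.200000:
  k1 = f(0.000000, -0.200000) = 0.000000
  k2 = f(0.310000, -0.200000) = 0.018600
  p ← -0.200000 + (0.31/2)·(0.000000 + 0.018600) = -0.197117
x=0.310000, p=-0.197117:
  k1 = f(0.310000, -0.197117) = 0.018332
  k2 = f(0.620000, -0.191434) = 0.035607
  p ← -0.197117 + (0.31/2)·(0.018332 + 0.035607) = -0.188757
p(0.62) ≈ -0.1888

-0.1888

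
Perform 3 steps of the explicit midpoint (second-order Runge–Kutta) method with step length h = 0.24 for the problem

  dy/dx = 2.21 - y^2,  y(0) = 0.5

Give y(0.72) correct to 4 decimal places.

1.3055

Midpoint: k1 = f(x_n, y_n); k2 = f(x_n + h/2, y_n + (h/2)·k1); y_{n+1} = y_n + h·k2.
x=0.000000, y=0.500000:
  k1 = f(0.000000, 0.500000) = 1.960000
  k2 = f(0.120000, 0.735200) = 1.669481
  y ← 0.500000 + 0.24·1.669481 = 0.900675
x=0.240000, y=0.900675:
  k1 = f(0.240000, 0.900675) = 1.398784
  k2 = f(0.360000, 1.068529) = 1.068245
  y ← 0.900675 + 0.24·1.068245 = 1.157054
x=0.480000, y=1.157054:
  k1 = f(0.480000, 1.157054) = 0.871226
  k2 = f(0.600000, 1.261601) = 0.618362
  y ← 1.157054 + 0.24·0.618362 = 1.305461
y(0.72) ≈ 1.3055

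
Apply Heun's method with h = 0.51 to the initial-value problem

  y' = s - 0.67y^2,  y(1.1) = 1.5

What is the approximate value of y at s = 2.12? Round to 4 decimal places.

Heun: k1 = f(s_n, y_n); k2 = f(s_n + h, y_n + h·k1); y_{n+1} = y_n + (h/2)·(k1 + k2).
s=1.100000, y=1.500000:
  k1 = f(1.100000, 1.500000) = -0.407500
  k2 = f(1.610000, 1.292175) = 0.491290
  y ← 1.500000 + (0.51/2)·(-0.407500 + 0.491290) = 1.521366
s=1.610000, y=1.521366:
  k1 = f(1.610000, 1.521366) = 0.059247
  k2 = f(2.120000, 1.551583) = 0.507036
  y ← 1.521366 + (0.51/2)·(0.059247 + 0.507036) = 1.665769
y(2.12) ≈ 1.6658

1.6658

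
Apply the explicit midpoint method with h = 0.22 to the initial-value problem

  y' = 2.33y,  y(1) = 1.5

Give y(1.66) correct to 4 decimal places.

Midpoint: k1 = f(x_n, y_n); k2 = f(x_n + h/2, y_n + (h/2)·k1); y_{n+1} = y_n + h·k2.
x=1.000000, y=1.500000:
  k1 = f(1.000000, 1.500000) = 3.495000
  k2 = f(1.110000, 1.884450) = 4.390769
  y ← 1.500000 + 0.22·4.390769 = 2.465969
x=1.220000, y=2.465969:
  k1 = f(1.220000, 2.465969) = 5.745708
  k2 = f(1.330000, 3.097997) = 7.218333
  y ← 2.465969 + 0.22·7.218333 = 4.054002
x=1.440000, y=4.054002:
  k1 = f(1.440000, 4.054002) = 9.445825
  k2 = f(1.550000, 5.093043) = 11.866790
  y ← 4.054002 + 0.22·11.866790 = 6.664696
y(1.66) ≈ 6.6647

6.6647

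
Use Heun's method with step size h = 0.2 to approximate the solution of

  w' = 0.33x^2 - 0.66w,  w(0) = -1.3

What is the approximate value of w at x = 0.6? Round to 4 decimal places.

Heun: k1 = f(x_n, w_n); k2 = f(x_n + h, w_n + h·k1); w_{n+1} = w_n + (h/2)·(k1 + k2).
x=0.000000, w=-1.300000:
  k1 = f(0.000000, -1.300000) = 0.858000
  k2 = f(0.200000, -1.128400) = 0.757944
  w ← -1.300000 + (0.2/2)·(0.858000 + 0.757944) = -1.138406
x=0.200000, w=-1.138406:
  k1 = f(0.200000, -1.138406) = 0.764548
  k2 = f(0.400000, -0.985496) = 0.703227
  w ← -1.138406 + (0.2/2)·(0.764548 + 0.703227) = -0.991628
x=0.400000, w=-0.991628:
  k1 = f(0.400000, -0.991628) = 0.707275
  k2 = f(0.600000, -0.850173) = 0.679914
  w ← -0.991628 + (0.2/2)·(0.707275 + 0.679914) = -0.852909
w(0.6) ≈ -0.8529

-0.8529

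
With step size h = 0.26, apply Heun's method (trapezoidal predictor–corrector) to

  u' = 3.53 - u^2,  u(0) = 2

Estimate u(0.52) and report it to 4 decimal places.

Heun: k1 = f(s_n, u_n); k2 = f(s_n + h, u_n + h·k1); u_{n+1} = u_n + (h/2)·(k1 + k2).
s=0.000000, u=2.000000:
  k1 = f(0.000000, 2.000000) = -0.470000
  k2 = f(0.260000, 1.877800) = 0.003867
  u ← 2.000000 + (0.26/2)·(-0.470000 + 0.003867) = 1.939403
s=0.260000, u=1.939403:
  k1 = f(0.260000, 1.939403) = -0.231283
  k2 = f(0.520000, 1.879269) = -0.001653
  u ← 1.939403 + (0.26/2)·(-0.231283 + (-0.001653)) = 1.909121
u(0.52) ≈ 1.9091

1.9091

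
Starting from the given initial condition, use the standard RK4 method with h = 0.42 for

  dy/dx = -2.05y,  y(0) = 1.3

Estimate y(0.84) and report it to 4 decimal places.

RK4: k1 = f(x_n, y_n); k2 = f(x_n + h/2, y_n + (h/2)·k1); k3 = f(x_n + h/2, y_n + (h/2)·k2); k4 = f(x_n + h, y_n + h·k3); y_{n+1} = y_n + (h/6)·(k1 + 2k2 + 2k3 + k4).
x=0.000000, y=1.300000:
  k1 = f(0.000000, 1.300000) = -2.665000
  k2 = f(0.210000, 0.740350) = -1.517718
  k3 = f(0.210000, 0.981279) = -2.011623
  k4 = f(0.420000, 0.455119) = -0.932993
  y ← 1.300000 + (0.42/6)·(k1 + 2k2 + 2k3 + k4) = 0.554033
x=0.420000, y=0.554033:
  k1 = f(0.420000, 0.554033) = -1.135767
  k2 = f(0.630000, 0.315522) = -0.646820
  k3 = f(0.630000, 0.418201) = -0.857312
  k4 = f(0.840000, 0.193962) = -0.397622
  y ← 0.554033 + (0.42/6)·(k1 + 2k2 + 2k3 + k4) = 0.236117
y(0.84) ≈ 0.2361

0.2361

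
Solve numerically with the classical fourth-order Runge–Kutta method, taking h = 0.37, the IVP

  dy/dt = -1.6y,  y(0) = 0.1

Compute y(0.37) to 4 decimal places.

0.0554

RK4: k1 = f(t_n, y_n); k2 = f(t_n + h/2, y_n + (h/2)·k1); k3 = f(t_n + h/2, y_n + (h/2)·k2); k4 = f(t_n + h, y_n + h·k3); y_{n+1} = y_n + (h/6)·(k1 + 2k2 + 2k3 + k4).
t=0.000000, y=0.100000:
  k1 = f(0.000000, 0.100000) = -0.160000
  k2 = f(0.185000, 0.070400) = -0.112640
  k3 = f(0.185000, 0.079162) = -0.126659
  k4 = f(0.370000, 0.053136) = -0.085018
  y ← 0.100000 + (0.37/6)·(k1 + 2k2 + 2k3 + k4) = 0.055377
y(0.37) ≈ 0.0554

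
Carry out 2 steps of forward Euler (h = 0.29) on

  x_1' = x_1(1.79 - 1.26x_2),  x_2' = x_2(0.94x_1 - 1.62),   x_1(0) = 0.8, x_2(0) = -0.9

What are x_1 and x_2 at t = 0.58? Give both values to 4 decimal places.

2.6096, -0.6285

Euler on (x_1,x_2): x_1_{n+1} = x_1_n + h·x_1', x_2_{n+1} = x_2_n + h·x_2'.
0.000000: (0.800000, -0.900000); f=(2.339200, 0.781200) → (1.478368, -0.673452)
0.290000: (1.478368, -0.673452); f=(3.900747, 0.155119) → (2.609585, -0.628468)
(x_1(0.58), x_2(0.58)) ≈ (2.6096, -0.6285)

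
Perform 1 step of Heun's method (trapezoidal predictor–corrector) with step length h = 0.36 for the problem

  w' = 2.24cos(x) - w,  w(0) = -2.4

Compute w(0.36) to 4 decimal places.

-1.0561

Heun: k1 = f(x_n, w_n); k2 = f(x_n + h, w_n + h·k1); w_{n+1} = w_n + (h/2)·(k1 + k2).
x=0.000000, w=-2.400000:
  k1 = f(0.000000, -2.400000) = 4.640000
  k2 = f(0.360000, -0.729600) = 2.826009
  w ← -2.400000 + (0.36/2)·(4.640000 + 2.826009) = -1.056118
w(0.36) ≈ -1.0561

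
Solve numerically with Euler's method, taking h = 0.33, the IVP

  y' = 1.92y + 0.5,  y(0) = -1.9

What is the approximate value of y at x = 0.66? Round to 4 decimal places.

-4.6359

Euler: y_{n+1} = y_n + h·f(x_n, y_n).
x=0.000000, y=-1.900000: f=-3.148000 → y ← -1.900000 + 0.33·(-3.148000) = -2.938840
x=0.330000, y=-2.938840: f=-5.142573 → y ← -2.938840 + 0.33·(-5.142573) = -4.635889
y(0.66) ≈ -4.6359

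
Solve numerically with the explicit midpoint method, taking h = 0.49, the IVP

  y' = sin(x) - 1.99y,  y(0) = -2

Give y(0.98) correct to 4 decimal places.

Midpoint: k1 = f(x_n, y_n); k2 = f(x_n + h/2, y_n + (h/2)·k1); y_{n+1} = y_n + h·k2.
x=0.000000, y=-2.000000:
  k1 = f(0.000000, -2.000000) = 3.980000
  k2 = f(0.245000, -1.024900) = 2.282107
  y ← -2.000000 + 0.49·2.282107 = -0.881767
x=0.490000, y=-0.881767:
  k1 = f(0.490000, -0.881767) = 2.225343
  k2 = f(0.735000, -0.336558) = 1.340338
  y ← -0.881767 + 0.49·1.340338 = -0.225002
y(0.98) ≈ -0.2250

-0.2250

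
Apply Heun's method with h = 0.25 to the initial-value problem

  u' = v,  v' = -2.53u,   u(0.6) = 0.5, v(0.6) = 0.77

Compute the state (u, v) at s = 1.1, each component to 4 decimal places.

Heun on (u,v): k1 = f(s_n, state_n); k2 = f(s_n + h, state_n + h·k1); state_{n+1} = state_n + (h/2)·(k1 + k2).
0.600000: (0.500000, 0.770000)
  k1 = (0.770000, -1.265000)
  predictor → (0.692500, 0.453750)
  k2 = (0.453750, -1.752025)
  → (0.652969, 0.392872)
0.850000: (0.652969, 0.392872)
  k1 = (0.392872, -1.652011)
  predictor → (0.751187, -0.020131)
  k2 = (-0.020131, -1.900502)
  → (0.699561, -0.051192)
(u(1.1), v(1.1)) ≈ (0.6996, -0.0512)

0.6996, -0.0512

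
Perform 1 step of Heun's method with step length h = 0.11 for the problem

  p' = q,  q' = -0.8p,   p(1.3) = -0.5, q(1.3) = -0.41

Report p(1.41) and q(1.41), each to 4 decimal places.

Heun on (p,q): k1 = f(t_n, state_n); k2 = f(t_n + h, state_n + h·k1); state_{n+1} = state_n + (h/2)·(k1 + k2).
1.300000: (-0.500000, -0.410000)
  k1 = (-0.410000, 0.400000)
  predictor → (-0.545100, -0.366000)
  k2 = (-0.366000, 0.436080)
  → (-0.542680, -0.364016)
(p(1.41), q(1.41)) ≈ (-0.5427, -0.3640)

-0.5427, -0.3640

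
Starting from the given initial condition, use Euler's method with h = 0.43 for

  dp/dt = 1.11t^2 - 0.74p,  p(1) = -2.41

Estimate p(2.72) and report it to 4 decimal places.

3.7131

Euler: p_{n+1} = p_n + h·f(t_n, p_n).
t=1.000000, p=-2.410000: f=2.893400 → p ← -2.410000 + 0.43·2.893400 = -1.165838
t=1.430000, p=-1.165838: f=3.132559 → p ← -1.165838 + 0.43·3.132559 = 0.181162
t=1.860000, p=0.181162: f=3.706096 → p ← 0.181162 + 0.43·3.706096 = 1.774784
t=2.290000, p=1.774784: f=4.507611 → p ← 1.774784 + 0.43·4.507611 = 3.713056
p(2.72) ≈ 3.7131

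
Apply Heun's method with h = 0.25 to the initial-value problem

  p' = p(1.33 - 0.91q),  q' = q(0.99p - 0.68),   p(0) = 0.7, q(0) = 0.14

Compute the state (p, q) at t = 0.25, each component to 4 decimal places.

0.9420, 0.1441

Heun on (p,q): k1 = f(t_n, state_n); k2 = f(t_n + h, state_n + h·k1); state_{n+1} = state_n + (h/2)·(k1 + k2).
0.000000: (0.700000, 0.140000)
  k1 = (0.841820, 0.001820)
  predictor → (0.910455, 0.140455)
  k2 = (1.094536, 0.031090)
  → (0.942045, 0.144114)
(p(0.25), q(0.25)) ≈ (0.9420, 0.1441)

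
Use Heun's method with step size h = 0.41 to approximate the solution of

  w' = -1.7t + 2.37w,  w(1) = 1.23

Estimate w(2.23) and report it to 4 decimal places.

Heun: k1 = f(t_n, w_n); k2 = f(t_n + h, w_n + h·k1); w_{n+1} = w_n + (h/2)·(k1 + k2).
t=1.000000, w=1.230000:
  k1 = f(1.000000, 1.230000) = 1.215100
  k2 = f(1.410000, 1.728191) = 1.698813
  w ← 1.230000 + (0.41/2)·(1.215100 + 1.698813) = 1.827352
t=1.410000, w=1.827352:
  k1 = f(1.410000, 1.827352) = 1.933824
  k2 = f(1.820000, 2.620220) = 3.115922
  w ← 1.827352 + (0.41/2)·(1.933824 + 3.115922) = 2.862550
t=1.820000, w=2.862550:
  k1 = f(1.820000, 2.862550) = 3.690244
  k2 = f(2.230000, 4.375550) = 6.579053
  w ← 2.862550 + (0.41/2)·(3.690244 + 6.579053) = 4.967756
w(2.23) ≈ 4.9678

4.9678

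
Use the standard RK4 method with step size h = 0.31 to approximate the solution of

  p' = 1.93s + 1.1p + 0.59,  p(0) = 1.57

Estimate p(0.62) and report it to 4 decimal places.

RK4: k1 = f(s_n, p_n); k2 = f(s_n + h/2, p_n + (h/2)·k1); k3 = f(s_n + h/2, p_n + (h/2)·k2); k4 = f(s_n + h, p_n + h·k3); p_{n+1} = p_n + (h/6)·(k1 + 2k2 + 2k3 + k4).
s=0.000000, p=1.570000:
  k1 = f(0.000000, 1.570000) = 2.317000
  k2 = f(0.155000, 1.929135) = 3.011198
  k3 = f(0.155000, 2.036736) = 3.129559
  k4 = f(0.310000, 2.540163) = 3.982480
  p ← 1.570000 + (0.31/6)·(k1 + 2k2 + 2k3 + k4) = 2.530018
s=0.310000, p=2.530018:
  k1 = f(0.310000, 2.530018) = 3.971320
  k2 = f(0.465000, 3.145573) = 4.947580
  k3 = f(0.465000, 3.296893) = 5.114032
  k4 = f(0.620000, 4.115368) = 6.313505
  p ← 2.530018 + (0.31/6)·(k1 + 2k2 + 2k3 + k4) = 4.101101
p(0.62) ≈ 4.1011

4.1011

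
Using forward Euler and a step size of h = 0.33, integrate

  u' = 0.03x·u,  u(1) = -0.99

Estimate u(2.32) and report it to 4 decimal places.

Euler: u_{n+1} = u_n + h·f(x_n, u_n).
x=1.000000, u=-0.990000: f=-0.029700 → u ← -0.990000 + 0.33·(-0.029700) = -0.999801
x=1.330000, u=-0.999801: f=-0.039892 → u ← -0.999801 + 0.33·(-0.039892) = -1.012965
x=1.660000, u=-1.012965: f=-0.050446 → u ← -1.012965 + 0.33·(-0.050446) = -1.029612
x=1.990000, u=-1.029612: f=-0.061468 → u ← -1.029612 + 0.33·(-0.061468) = -1.049897
u(2.32) ≈ -1.0499

-1.0499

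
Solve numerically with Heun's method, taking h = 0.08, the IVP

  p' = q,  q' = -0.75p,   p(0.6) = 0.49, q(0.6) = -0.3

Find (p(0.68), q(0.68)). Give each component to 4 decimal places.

0.4648, -0.3287

Heun on (p,q): k1 = f(t_n, state_n); k2 = f(t_n + h, state_n + h·k1); state_{n+1} = state_n + (h/2)·(k1 + k2).
0.600000: (0.490000, -0.300000)
  k1 = (-0.300000, -0.367500)
  predictor → (0.466000, -0.329400)
  k2 = (-0.329400, -0.349500)
  → (0.464824, -0.328680)
(p(0.68), q(0.68)) ≈ (0.4648, -0.3287)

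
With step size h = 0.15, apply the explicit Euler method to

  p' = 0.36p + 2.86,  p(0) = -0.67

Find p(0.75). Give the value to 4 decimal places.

1.5180

Euler: p_{n+1} = p_n + h·f(x_n, p_n).
x=0.000000, p=-0.670000: f=2.618800 → p ← -0.670000 + 0.15·2.618800 = -0.277180
x=0.150000, p=-0.277180: f=2.760215 → p ← -0.277180 + 0.15·2.760215 = 0.136852
x=0.300000, p=0.136852: f=2.909267 → p ← 0.136852 + 0.15·2.909267 = 0.573242
x=0.450000, p=0.573242: f=3.066367 → p ← 0.573242 + 0.15·3.066367 = 1.033197
x=0.600000, p=1.033197: f=3.231951 → p ← 1.033197 + 0.15·3.231951 = 1.517990
p(0.75) ≈ 1.5180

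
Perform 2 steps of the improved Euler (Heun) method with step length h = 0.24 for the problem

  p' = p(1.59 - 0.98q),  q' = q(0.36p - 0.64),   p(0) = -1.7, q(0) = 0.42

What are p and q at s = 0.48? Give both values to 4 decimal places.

Heun on (p,q): k1 = f(s_n, state_n); k2 = f(s_n + h, state_n + h·k1); state_{n+1} = state_n + (h/2)·(k1 + k2).
0.000000: (-1.700000, 0.420000)
  k1 = (-2.003280, -0.525840)
  predictor → (-2.180787, 0.293798)
  k2 = (-2.839554, -0.418687)
  → (-2.281140, 0.306657)
0.240000: (-2.281140, 0.306657)
  k1 = (-2.941476, -0.448090)
  predictor → (-2.987094, 0.199115)
  k2 = (-4.166600, -0.341553)
  → (-3.134109, 0.211900)
(p(0.48), q(0.48)) ≈ (-3.1341, 0.2119)

-3.1341, 0.2119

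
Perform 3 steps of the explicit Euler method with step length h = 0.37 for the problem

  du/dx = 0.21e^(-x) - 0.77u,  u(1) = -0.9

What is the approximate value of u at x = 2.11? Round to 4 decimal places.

Euler: u_{n+1} = u_n + h·f(x_n, u_n).
x=1.000000, u=-0.900000: f=0.770255 → u ← -0.900000 + 0.37·0.770255 = -0.615006
x=1.370000, u=-0.615006: f=0.526917 → u ← -0.615006 + 0.37·0.526917 = -0.420047
x=1.740000, u=-0.420047: f=0.360295 → u ← -0.420047 + 0.37·0.360295 = -0.286737
u(2.11) ≈ -0.2867

-0.2867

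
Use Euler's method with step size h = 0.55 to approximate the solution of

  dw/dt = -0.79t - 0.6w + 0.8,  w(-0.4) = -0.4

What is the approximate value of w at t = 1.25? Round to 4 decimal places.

Euler: w_{n+1} = w_n + h·f(t_n, w_n).
t=-0.400000, w=-0.400000: f=1.356000 → w ← -0.400000 + 0.55·1.356000 = 0.345800
t=0.150000, w=0.345800: f=0.474020 → w ← 0.345800 + 0.55·0.474020 = 0.606511
t=0.700000, w=0.606511: f=-0.116907 → w ← 0.606511 + 0.55·(-0.116907) = 0.542212
w(1.25) ≈ 0.5422

0.5422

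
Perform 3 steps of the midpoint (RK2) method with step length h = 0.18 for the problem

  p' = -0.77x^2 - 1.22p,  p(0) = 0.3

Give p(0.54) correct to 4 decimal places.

0.1217

Midpoint: k1 = f(x_n, p_n); k2 = f(x_n + h/2, p_n + (h/2)·k1); p_{n+1} = p_n + h·k2.
x=0.000000, p=0.300000:
  k1 = f(0.000000, 0.300000) = -0.366000
  k2 = f(0.090000, 0.267060) = -0.332050
  p ← 0.300000 + 0.18·(-0.332050) = 0.240231
x=0.180000, p=0.240231:
  k1 = f(0.180000, 0.240231) = -0.318030
  k2 = f(0.270000, 0.211608) = -0.314295
  p ← 0.240231 + 0.18·(-0.314295) = 0.183658
x=0.360000, p=0.183658:
  k1 = f(0.360000, 0.183658) = -0.323855
  k2 = f(0.450000, 0.154511) = -0.344428
  p ← 0.183658 + 0.18·(-0.344428) = 0.121661
p(0.54) ≈ 0.1217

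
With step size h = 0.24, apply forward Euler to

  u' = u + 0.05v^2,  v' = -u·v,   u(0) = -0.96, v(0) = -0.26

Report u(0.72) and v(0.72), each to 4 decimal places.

-1.8256, -0.5567

Euler on (u,v): u_{n+1} = u_n + h·u', v_{n+1} = v_n + h·v'.
0.000000: (-0.960000, -0.260000); f=(-0.956620, -0.249600) → (-1.189589, -0.319904)
0.240000: (-1.189589, -0.319904); f=(-1.184472, -0.380554) → (-1.473862, -0.411237)
0.480000: (-1.473862, -0.411237); f=(-1.465406, -0.606107) → (-1.825560, -0.556703)
(u(0.72), v(0.72)) ≈ (-1.8256, -0.5567)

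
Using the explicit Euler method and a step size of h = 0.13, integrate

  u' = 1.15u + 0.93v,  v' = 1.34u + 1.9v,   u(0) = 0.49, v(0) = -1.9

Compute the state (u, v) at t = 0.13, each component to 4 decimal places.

0.3335, -2.2839

Euler on (u,v): u_{n+1} = u_n + h·u', v_{n+1} = v_n + h·v'.
0.000000: (0.490000, -1.900000); f=(-1.203500, -2.953400) → (0.333545, -2.283942)
(u(0.13), v(0.13)) ≈ (0.3335, -2.2839)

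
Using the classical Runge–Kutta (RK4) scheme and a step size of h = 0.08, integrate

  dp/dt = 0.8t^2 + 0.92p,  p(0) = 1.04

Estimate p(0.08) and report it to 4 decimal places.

RK4: k1 = f(t_n, p_n); k2 = f(t_n + h/2, p_n + (h/2)·k1); k3 = f(t_n + h/2, p_n + (h/2)·k2); k4 = f(t_n + h, p_n + h·k3); p_{n+1} = p_n + (h/6)·(k1 + 2k2 + 2k3 + k4).
t=0.000000, p=1.040000:
  k1 = f(0.000000, 1.040000) = 0.956800
  k2 = f(0.040000, 1.078272) = 0.993290
  k3 = f(0.040000, 1.079732) = 0.994633
  k4 = f(0.080000, 1.119571) = 1.035125
  p ← 1.040000 + (0.08/6)·(k1 + 2k2 + 2k3 + k4) = 1.119570
p(0.08) ≈ 1.1196

1.1196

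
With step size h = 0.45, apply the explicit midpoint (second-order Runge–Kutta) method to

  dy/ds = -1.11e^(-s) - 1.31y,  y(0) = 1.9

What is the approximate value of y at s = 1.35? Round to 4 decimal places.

0.0970

Midpoint: k1 = f(s_n, y_n); k2 = f(s_n + h/2, y_n + (h/2)·k1); y_{n+1} = y_n + h·k2.
s=0.000000, y=1.900000:
  k1 = f(0.000000, 1.900000) = -3.599000
  k2 = f(0.225000, 1.090225) = -2.314548
  y ← 1.900000 + 0.45·(-2.314548) = 0.858454
s=0.450000, y=0.858454:
  k1 = f(0.450000, 0.858454) = -1.832341
  k2 = f(0.675000, 0.446177) = -1.149655
  y ← 0.858454 + 0.45·(-1.149655) = 0.341109
s=0.900000, y=0.341109:
  k1 = f(0.900000, 0.341109) = -0.898145
  k2 = f(1.125000, 0.139026) = -0.542488
  y ← 0.341109 + 0.45·(-0.542488) = 0.096989
y(1.35) ≈ 0.0970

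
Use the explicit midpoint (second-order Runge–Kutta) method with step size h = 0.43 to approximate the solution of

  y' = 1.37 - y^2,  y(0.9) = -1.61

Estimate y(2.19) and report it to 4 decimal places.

-170.0962

Midpoint: k1 = f(x_n, y_n); k2 = f(x_n + h/2, y_n + (h/2)·k1); y_{n+1} = y_n + h·k2.
x=0.900000, y=-1.610000:
  k1 = f(0.900000, -1.610000) = -1.222100
  k2 = f(1.115000, -1.872752) = -2.137198
  y ← -1.610000 + 0.43·(-2.137198) = -2.528995
x=1.330000, y=-2.528995:
  k1 = f(1.330000, -2.528995) = -5.025817
  k2 = f(1.545000, -3.609546) = -11.658821
  y ← -2.528995 + 0.43·(-11.658821) = -7.542288
x=1.760000, y=-7.542288:
  k1 = f(1.760000, -7.542288) = -55.516113
  k2 = f(1.975000, -19.478253) = -378.032322
  y ← -7.542288 + 0.43·(-378.032322) = -170.096187
y(2.19) ≈ -170.0962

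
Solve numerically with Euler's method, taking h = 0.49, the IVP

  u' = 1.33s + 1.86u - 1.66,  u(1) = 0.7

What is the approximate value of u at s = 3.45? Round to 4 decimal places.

Euler: u_{n+1} = u_n + h·f(s_n, u_n).
s=1.000000, u=0.700000: f=0.972000 → u ← 0.700000 + 0.49·0.972000 = 1.176280
s=1.490000, u=1.176280: f=2.509581 → u ← 1.176280 + 0.49·2.509581 = 2.405975
s=1.980000, u=2.405975: f=5.448513 → u ← 2.405975 + 0.49·5.448513 = 5.075746
s=2.470000, u=5.075746: f=11.065987 → u ← 5.075746 + 0.49·11.065987 = 10.498080
s=2.960000, u=10.498080: f=21.803228 → u ← 10.498080 + 0.49·21.803228 = 21.181661
u(3.45) ≈ 21.1817

21.1817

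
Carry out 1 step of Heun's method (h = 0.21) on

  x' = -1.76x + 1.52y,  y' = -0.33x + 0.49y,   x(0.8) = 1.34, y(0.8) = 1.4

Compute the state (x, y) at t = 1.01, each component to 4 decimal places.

Heun on (x,y): k1 = f(t_n, state_n); k2 = f(t_n + h, state_n + h·k1); state_{n+1} = state_n + (h/2)·(k1 + k2).
0.800000: (1.340000, 1.400000)
  k1 = (-0.230400, 0.243800)
  predictor → (1.291616, 1.451198)
  k2 = (-0.067423, 0.284854)
  → (1.308729, 1.455509)
(x(1.01), y(1.01)) ≈ (1.3087, 1.4555)

1.3087, 1.4555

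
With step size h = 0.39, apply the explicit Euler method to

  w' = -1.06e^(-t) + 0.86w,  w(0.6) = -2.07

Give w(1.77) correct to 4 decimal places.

-5.6432

Euler: w_{n+1} = w_n + h·f(t_n, w_n).
t=0.600000, w=-2.070000: f=-2.361940 → w ← -2.070000 + 0.39·(-2.361940) = -2.991157
t=0.990000, w=-2.991157: f=-2.966266 → w ← -2.991157 + 0.39·(-2.966266) = -4.148001
t=1.380000, w=-4.148001: f=-3.833954 → w ← -4.148001 + 0.39·(-3.833954) = -5.643242
w(1.77) ≈ -5.6432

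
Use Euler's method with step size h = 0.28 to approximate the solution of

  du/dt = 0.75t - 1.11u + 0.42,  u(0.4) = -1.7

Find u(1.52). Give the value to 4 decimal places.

Euler: u_{n+1} = u_n + h·f(t_n, u_n).
t=0.400000, u=-1.700000: f=2.607000 → u ← -1.700000 + 0.28·2.607000 = -0.970040
t=0.680000, u=-0.970040: f=2.006744 → u ← -0.970040 + 0.28·2.006744 = -0.408152
t=0.960000, u=-0.408152: f=1.593048 → u ← -0.408152 + 0.28·1.593048 = 0.037902
t=1.240000, u=0.037902: f=1.307929 → u ← 0.037902 + 0.28·1.307929 = 0.404122
u(1.52) ≈ 0.4041

0.4041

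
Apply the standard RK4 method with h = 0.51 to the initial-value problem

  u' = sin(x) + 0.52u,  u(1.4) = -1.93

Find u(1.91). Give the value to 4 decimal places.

-1.9399

RK4: k1 = f(x_n, u_n); k2 = f(x_n + h/2, u_n + (h/2)·k1); k3 = f(x_n + h/2, u_n + (h/2)·k2); k4 = f(x_n + h, u_n + h·k3); u_{n+1} = u_n + (h/6)·(k1 + 2k2 + 2k3 + k4).
x=1.400000, u=-1.930000:
  k1 = f(1.400000, -1.930000) = -0.018150
  k2 = f(1.655000, -1.934628) = -0.009550
  k3 = f(1.655000, -1.932435) = -0.008409
  k4 = f(1.910000, -1.934289) = -0.062810
  u ← -1.930000 + (0.51/6)·(k1 + 2k2 + 2k3 + k4) = -1.939935
u(1.91) ≈ -1.9399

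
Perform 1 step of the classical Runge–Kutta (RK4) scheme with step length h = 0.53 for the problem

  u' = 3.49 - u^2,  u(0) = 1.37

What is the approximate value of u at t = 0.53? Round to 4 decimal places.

RK4: k1 = f(t_n, u_n); k2 = f(t_n + h/2, u_n + (h/2)·k1); k3 = f(t_n + h/2, u_n + (h/2)·k2); k4 = f(t_n + h, u_n + h·k3); u_{n+1} = u_n + (h/6)·(k1 + 2k2 + 2k3 + k4).
t=0.000000, u=1.370000:
  k1 = f(0.000000, 1.370000) = 1.613100
  k2 = f(0.265000, 1.797472) = 0.259096
  k3 = f(0.265000, 1.438660) = 1.420256
  k4 = f(0.530000, 2.122736) = -1.016007
  u ← 1.370000 + (0.53/6)·(k1 + 2k2 + 2k3 + k4) = 1.719429
u(0.53) ≈ 1.7194

1.7194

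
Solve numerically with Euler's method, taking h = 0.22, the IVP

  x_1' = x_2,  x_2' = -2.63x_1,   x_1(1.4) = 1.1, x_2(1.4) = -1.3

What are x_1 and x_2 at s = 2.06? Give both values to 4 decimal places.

-0.1417, -2.6319

Euler on (x_1,x_2): x_1_{n+1} = x_1_n + h·x_1', x_2_{n+1} = x_2_n + h·x_2'.
1.400000: (1.100000, -1.300000); f=(-1.300000, -2.893000) → (0.814000, -1.936460)
1.620000: (0.814000, -1.936460); f=(-1.936460, -2.140820) → (0.387979, -2.407440)
1.840000: (0.387979, -2.407440); f=(-2.407440, -1.020384) → (-0.141658, -2.631925)
(x_1(2.06), x_2(2.06)) ≈ (-0.1417, -2.6319)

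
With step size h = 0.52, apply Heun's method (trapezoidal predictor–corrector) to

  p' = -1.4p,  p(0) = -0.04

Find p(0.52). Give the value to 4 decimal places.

-0.0215

Heun: k1 = f(x_n, p_n); k2 = f(x_n + h, p_n + h·k1); p_{n+1} = p_n + (h/2)·(k1 + k2).
x=0.000000, p=-0.040000:
  k1 = f(0.000000, -0.040000) = 0.056000
  k2 = f(0.520000, -0.010880) = 0.015232
  p ← -0.040000 + (0.52/2)·(0.056000 + 0.015232) = -0.021480
p(0.52) ≈ -0.0215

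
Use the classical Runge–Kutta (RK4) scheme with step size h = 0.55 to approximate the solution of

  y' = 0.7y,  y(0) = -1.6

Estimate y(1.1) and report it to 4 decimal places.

RK4: k1 = f(t_n, y_n); k2 = f(t_n + h/2, y_n + (h/2)·k1); k3 = f(t_n + h/2, y_n + (h/2)·k2); k4 = f(t_n + h, y_n + h·k3); y_{n+1} = y_n + (h/6)·(k1 + 2k2 + 2k3 + k4).
t=0.000000, y=-1.600000:
  k1 = f(0.000000, -1.600000) = -1.120000
  k2 = f(0.275000, -1.908000) = -1.335600
  k3 = f(0.275000, -1.967290) = -1.377103
  k4 = f(0.550000, -2.357407) = -1.650185
  y ← -1.600000 + (0.55/6)·(k1 + 2k2 + 2k3 + k4) = -2.351262
t=0.550000, y=-2.351262:
  k1 = f(0.550000, -2.351262) = -1.645884
  k2 = f(0.825000, -2.803881) = -1.962716
  k3 = f(0.825000, -2.891009) = -2.023707
  k4 = f(1.100000, -3.464301) = -2.425011
  y ← -2.351262 + (0.55/6)·(k1 + 2k2 + 2k3 + k4) = -3.455272
y(1.1) ≈ -3.4553

-3.4553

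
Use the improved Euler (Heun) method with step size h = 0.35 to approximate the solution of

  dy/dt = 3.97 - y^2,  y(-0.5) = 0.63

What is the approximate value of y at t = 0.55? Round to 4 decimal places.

1.7949

Heun: k1 = f(t_n, y_n); k2 = f(t_n + h, y_n + h·k1); y_{n+1} = y_n + (h/2)·(k1 + k2).
t=-0.500000, y=0.630000:
  k1 = f(-0.500000, 0.630000) = 3.573100
  k2 = f(-0.150000, 1.880585) = 0.433400
  y ← 0.630000 + (0.35/2)·(3.573100 + 0.433400) = 1.331138
t=-0.150000, y=1.331138:
  k1 = f(-0.150000, 1.331138) = 2.198073
  k2 = f(0.200000, 2.100463) = -0.441945
  y ← 1.331138 + (0.35/2)·(2.198073 + (-0.441945)) = 1.638460
t=0.200000, y=1.638460:
  k1 = f(0.200000, 1.638460) = 1.285449
  k2 = f(0.550000, 2.088367) = -0.391277
  y ← 1.638460 + (0.35/2)·(1.285449 + (-0.391277)) = 1.794940
y(0.55) ≈ 1.7949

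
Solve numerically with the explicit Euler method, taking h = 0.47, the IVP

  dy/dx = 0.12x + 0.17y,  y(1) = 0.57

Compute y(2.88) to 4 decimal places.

Euler: y_{n+1} = y_n + h·f(x_n, y_n).
x=1.000000, y=0.570000: f=0.216900 → y ← 0.570000 + 0.47·0.216900 = 0.671943
x=1.470000, y=0.671943: f=0.290630 → y ← 0.671943 + 0.47·0.290630 = 0.808539
x=1.940000, y=0.808539: f=0.370252 → y ← 0.808539 + 0.47·0.370252 = 0.982558
x=2.410000, y=0.982558: f=0.456235 → y ← 0.982558 + 0.47·0.456235 = 1.196988
y(2.88) ≈ 1.1970

1.1970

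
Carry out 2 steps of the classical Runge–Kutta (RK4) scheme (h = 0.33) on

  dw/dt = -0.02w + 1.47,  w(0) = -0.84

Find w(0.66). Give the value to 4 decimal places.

RK4: k1 = f(t_n, w_n); k2 = f(t_n + h/2, w_n + (h/2)·k1); k3 = f(t_n + h/2, w_n + (h/2)·k2); k4 = f(t_n + h, w_n + h·k3); w_{n+1} = w_n + (h/6)·(k1 + 2k2 + 2k3 + k4).
t=0.000000, w=-0.840000:
  k1 = f(0.000000, -0.840000) = 1.486800
  k2 = f(0.165000, -0.594678) = 1.481894
  k3 = f(0.165000, -0.595488) = 1.481910
  k4 = f(0.330000, -0.350970) = 1.477019
  w ← -0.840000 + (0.33/6)·(k1 + 2k2 + 2k3 + k4) = -0.350972
t=0.330000, w=-0.350972:
  k1 = f(0.330000, -0.350972) = 1.477019
  k2 = f(0.495000, -0.107263) = 1.472145
  k3 = f(0.495000, -0.108068) = 1.472161
  k4 = f(0.660000, 0.134842) = 1.467303
  w ← -0.350972 + (0.33/6)·(k1 + 2k2 + 2k3 + k4) = 0.134840
w(0.66) ≈ 0.1348

0.1348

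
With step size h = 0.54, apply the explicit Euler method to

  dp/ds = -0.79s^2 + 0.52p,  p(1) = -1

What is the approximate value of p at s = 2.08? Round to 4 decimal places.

Euler: p_{n+1} = p_n + h·f(s_n, p_n).
s=1.000000, p=-1.000000: f=-1.310000 → p ← -1.000000 + 0.54·(-1.310000) = -1.707400
s=1.540000, p=-1.707400: f=-2.761412 → p ← -1.707400 + 0.54·(-2.761412) = -3.198562
p(2.08) ≈ -3.1986

-3.1986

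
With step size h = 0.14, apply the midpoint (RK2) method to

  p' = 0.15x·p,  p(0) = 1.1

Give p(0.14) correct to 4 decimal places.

1.1016

Midpoint: k1 = f(x_n, p_n); k2 = f(x_n + h/2, p_n + (h/2)·k1); p_{n+1} = p_n + h·k2.
x=0.000000, p=1.100000:
  k1 = f(0.000000, 1.100000) = 0.000000
  k2 = f(0.070000, 1.100000) = 0.011550
  p ← 1.100000 + 0.14·0.011550 = 1.101617
p(0.14) ≈ 1.1016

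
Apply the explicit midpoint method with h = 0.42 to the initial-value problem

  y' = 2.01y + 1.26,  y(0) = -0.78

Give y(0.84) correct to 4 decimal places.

-1.3684

Midpoint: k1 = f(s_n, y_n); k2 = f(s_n + h/2, y_n + (h/2)·k1); y_{n+1} = y_n + h·k2.
s=0.000000, y=-0.780000:
  k1 = f(0.000000, -0.780000) = -0.307800
  k2 = f(0.210000, -0.844638) = -0.437722
  y ← -0.780000 + 0.42·(-0.437722) = -0.963843
s=0.420000, y=-0.963843:
  k1 = f(0.420000, -0.963843) = -0.677325
  k2 = f(0.630000, -1.106082) = -0.963224
  y ← -0.963843 + 0.42·(-0.963224) = -1.368398
y(0.84) ≈ -1.3684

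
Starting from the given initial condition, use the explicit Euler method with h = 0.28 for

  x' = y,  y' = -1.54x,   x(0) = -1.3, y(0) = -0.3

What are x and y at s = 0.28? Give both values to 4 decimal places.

-1.3840, 0.2606

Euler on (x,y): x_{n+1} = x_n + h·x', y_{n+1} = y_n + h·y'.
0.000000: (-1.300000, -0.300000); f=(-0.300000, 2.002000) → (-1.384000, 0.260560)
(x(0.28), y(0.28)) ≈ (-1.3840, 0.2606)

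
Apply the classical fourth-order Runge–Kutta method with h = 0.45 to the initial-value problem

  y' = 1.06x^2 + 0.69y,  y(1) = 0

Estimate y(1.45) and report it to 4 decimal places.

RK4: k1 = f(x_n, y_n); k2 = f(x_n + h/2, y_n + (h/2)·k1); k3 = f(x_n + h/2, y_n + (h/2)·k2); k4 = f(x_n + h, y_n + h·k3); y_{n+1} = y_n + (h/6)·(k1 + 2k2 + 2k3 + k4).
x=1.000000, y=0.000000:
  k1 = f(1.000000, 0.000000) = 1.060000
  k2 = f(1.225000, 0.238500) = 1.755228
  k3 = f(1.225000, 0.394926) = 1.863162
  k4 = f(1.450000, 0.838423) = 2.807162
  y ← 0.000000 + (0.45/6)·(k1 + 2k2 + 2k3 + k4) = 0.832795
y(1.45) ≈ 0.8328

0.8328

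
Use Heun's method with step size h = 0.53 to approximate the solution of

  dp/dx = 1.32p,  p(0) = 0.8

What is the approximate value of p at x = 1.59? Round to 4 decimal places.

5.8802

Heun: k1 = f(x_n, p_n); k2 = f(x_n + h, p_n + h·k1); p_{n+1} = p_n + (h/2)·(k1 + k2).
x=0.000000, p=0.800000:
  k1 = f(0.000000, 0.800000) = 1.056000
  k2 = f(0.530000, 1.359680) = 1.794778
  p ← 0.800000 + (0.53/2)·(1.056000 + 1.794778) = 1.555456
x=0.530000, p=1.555456:
  k1 = f(0.530000, 1.555456) = 2.053202
  k2 = f(1.060000, 2.643653) = 3.489622
  p ← 1.555456 + (0.53/2)·(2.053202 + 3.489622) = 3.024304
x=1.060000, p=3.024304:
  k1 = f(1.060000, 3.024304) = 3.992082
  k2 = f(1.590000, 5.140108) = 6.784942
  p ← 3.024304 + (0.53/2)·(3.992082 + 6.784942) = 5.880216
p(1.59) ≈ 5.8802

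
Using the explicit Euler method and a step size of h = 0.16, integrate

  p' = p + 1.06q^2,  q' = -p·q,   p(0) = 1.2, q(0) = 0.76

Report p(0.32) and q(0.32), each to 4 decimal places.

1.7923, 0.4677

Euler on (p,q): p_{n+1} = p_n + h·p', q_{n+1} = q_n + h·q'.
0.000000: (1.200000, 0.760000); f=(1.812256, -0.912000) → (1.489961, 0.614080)
0.160000: (1.489961, 0.614080); f=(1.889681, -0.914955) → (1.792310, 0.467687)
(p(0.32), q(0.32)) ≈ (1.7923, 0.4677)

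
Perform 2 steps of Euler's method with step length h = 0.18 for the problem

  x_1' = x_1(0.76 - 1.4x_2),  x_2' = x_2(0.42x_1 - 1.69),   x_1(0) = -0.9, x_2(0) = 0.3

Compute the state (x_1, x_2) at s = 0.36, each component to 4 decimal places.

Euler on (x_1,x_2): x_1_{n+1} = x_1_n + h·x_1', x_2_{n+1} = x_2_n + h·x_2'.
0.000000: (-0.900000, 0.300000); f=(-0.306000, -0.620400) → (-0.955080, 0.188328)
0.180000: (-0.955080, 0.188328); f=(-0.474045, -0.393819) → (-1.040408, 0.117441)
(x_1(0.36), x_2(0.36)) ≈ (-1.0404, 0.1174)

-1.0404, 0.1174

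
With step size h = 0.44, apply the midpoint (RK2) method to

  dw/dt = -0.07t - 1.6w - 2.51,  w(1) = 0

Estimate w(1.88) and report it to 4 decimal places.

-1.1549

Midpoint: k1 = f(t_n, w_n); k2 = f(t_n + h/2, w_n + (h/2)·k1); w_{n+1} = w_n + h·k2.
t=1.000000, w=0.000000:
  k1 = f(1.000000, 0.000000) = -2.580000
  k2 = f(1.220000, -0.567600) = -1.687240
  w ← 0.000000 + 0.44·(-1.687240) = -0.742386
t=1.440000, w=-0.742386:
  k1 = f(1.440000, -0.742386) = -1.422983
  k2 = f(1.660000, -1.055442) = -0.937493
  w ← -0.742386 + 0.44·(-0.937493) = -1.154883
w(1.88) ≈ -1.1549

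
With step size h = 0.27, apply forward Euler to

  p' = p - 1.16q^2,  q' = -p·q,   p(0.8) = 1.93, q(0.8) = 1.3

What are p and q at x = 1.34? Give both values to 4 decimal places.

Euler on (p,q): p_{n+1} = p_n + h·p', q_{n+1} = q_n + h·q'.
0.800000: (1.930000, 1.300000); f=(-0.030400, -2.509000) → (1.921792, 0.622570)
1.070000: (1.921792, 0.622570); f=(1.472184, -1.196450) → (2.319282, 0.299528)
(p(1.34), q(1.34)) ≈ (2.3193, 0.2995)

2.3193, 0.2995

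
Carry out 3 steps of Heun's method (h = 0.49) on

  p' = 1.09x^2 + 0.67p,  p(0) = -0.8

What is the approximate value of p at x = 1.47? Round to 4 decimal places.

Heun: k1 = f(x_n, p_n); k2 = f(x_n + h, p_n + h·k1); p_{n+1} = p_n + (h/2)·(k1 + k2).
x=0.000000, p=-0.800000:
  k1 = f(0.000000, -0.800000) = -0.536000
  k2 = f(0.490000, -1.062640) = -0.450260
  p ← -0.800000 + (0.49/2)·(-0.536000 + (-0.450260)) = -1.041634
x=0.490000, p=-1.041634:
  k1 = f(0.490000, -1.041634) = -0.436186
  k2 = f(0.980000, -1.255365) = 0.205742
  p ← -1.041634 + (0.49/2)·(-0.436186 + 0.205742) = -1.098092
x=0.980000, p=-1.098092:
  k1 = f(0.980000, -1.098092) = 0.311114
  k2 = f(1.470000, -0.945646) = 1.721798
  p ← -1.098092 + (0.49/2)·(0.311114 + 1.721798) = -0.600029
p(1.47) ≈ -0.6000

-0.6000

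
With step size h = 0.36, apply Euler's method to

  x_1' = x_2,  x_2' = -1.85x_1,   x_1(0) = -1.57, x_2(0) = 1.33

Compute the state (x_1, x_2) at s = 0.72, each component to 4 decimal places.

-0.2360, 3.1024

Euler on (x_1,x_2): x_1_{n+1} = x_1_n + h·x_1', x_2_{n+1} = x_2_n + h·x_2'.
0.000000: (-1.570000, 1.330000); f=(1.330000, 2.904500) → (-1.091200, 2.375620)
0.360000: (-1.091200, 2.375620); f=(2.375620, 2.018720) → (-0.235977, 3.102359)
(x_1(0.72), x_2(0.72)) ≈ (-0.2360, 3.1024)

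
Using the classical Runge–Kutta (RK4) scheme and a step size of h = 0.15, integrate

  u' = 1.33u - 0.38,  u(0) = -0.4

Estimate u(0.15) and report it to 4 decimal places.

RK4: k1 = f(t_n, u_n); k2 = f(t_n + h/2, u_n + (h/2)·k1); k3 = f(t_n + h/2, u_n + (h/2)·k2); k4 = f(t_n + h, u_n + h·k3); u_{n+1} = u_n + (h/6)·(k1 + 2k2 + 2k3 + k4).
t=0.000000, u=-0.400000:
  k1 = f(0.000000, -0.400000) = -0.912000
  k2 = f(0.075000, -0.468400) = -1.002972
  k3 = f(0.075000, -0.475223) = -1.012046
  k4 = f(0.150000, -0.551807) = -1.113903
  u ← -0.400000 + (0.15/6)·(k1 + 2k2 + 2k3 + k4) = -0.551399
u(0.15) ≈ -0.5514

-0.5514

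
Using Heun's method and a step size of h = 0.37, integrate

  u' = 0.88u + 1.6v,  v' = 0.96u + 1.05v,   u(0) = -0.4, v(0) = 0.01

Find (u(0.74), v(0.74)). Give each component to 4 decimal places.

Heun on (u,v): k1 = f(t_n, state_n); k2 = f(t_n + h, state_n + h·k1); state_{n+1} = state_n + (h/2)·(k1 + k2).
0.000000: (-0.400000, 0.010000)
  k1 = (-0.336000, -0.373500)
  predictor → (-0.524320, -0.128195)
  k2 = (-0.666514, -0.637952)
  → (-0.585465, -0.177119)
0.370000: (-0.585465, -0.177119)
  k1 = (-0.798599, -0.748021)
  predictor → (-0.880947, -0.453886)
  k2 = (-1.501451, -1.322289)
  → (-1.010974, -0.560126)
(u(0.74), v(0.74)) ≈ (-1.0110, -0.5601)

-1.0110, -0.5601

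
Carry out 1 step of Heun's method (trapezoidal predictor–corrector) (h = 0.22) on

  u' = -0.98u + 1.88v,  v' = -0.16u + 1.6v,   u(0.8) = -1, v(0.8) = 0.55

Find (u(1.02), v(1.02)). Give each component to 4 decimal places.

Heun on (u,v): k1 = f(t_n, state_n); k2 = f(t_n + h, state_n + h·k1); state_{n+1} = state_n + (h/2)·(k1 + k2).
0.800000: (-1.000000, 0.550000)
  k1 = (2.014000, 1.040000)
  predictor → (-0.556920, 0.778800)
  k2 = (2.009926, 1.335187)
  → (-0.557368, 0.811271)
(u(1.02), v(1.02)) ≈ (-0.5574, 0.8113)

-0.5574, 0.8113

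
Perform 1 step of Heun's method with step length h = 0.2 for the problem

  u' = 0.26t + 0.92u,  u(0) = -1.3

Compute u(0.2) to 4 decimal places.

-1.5560

Heun: k1 = f(t_n, u_n); k2 = f(t_n + h, u_n + h·k1); u_{n+1} = u_n + (h/2)·(k1 + k2).
t=0.000000, u=-1.300000:
  k1 = f(0.000000, -1.300000) = -1.196000
  k2 = f(0.200000, -1.539200) = -1.364064
  u ← -1.300000 + (0.2/2)·(-1.196000 + (-1.364064)) = -1.556006
u(0.2) ≈ -1.5560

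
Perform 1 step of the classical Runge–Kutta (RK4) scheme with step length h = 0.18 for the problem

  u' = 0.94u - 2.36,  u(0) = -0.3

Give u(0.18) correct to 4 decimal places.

-0.8182

RK4: k1 = f(t_n, u_n); k2 = f(t_n + h/2, u_n + (h/2)·k1); k3 = f(t_n + h/2, u_n + (h/2)·k2); k4 = f(t_n + h, u_n + h·k3); u_{n+1} = u_n + (h/6)·(k1 + 2k2 + 2k3 + k4).
t=0.000000, u=-0.300000:
  k1 = f(0.000000, -0.300000) = -2.642000
  k2 = f(0.090000, -0.537780) = -2.865513
  k3 = f(0.090000, -0.557896) = -2.884422
  k4 = f(0.180000, -0.819196) = -3.130044
  u ← -0.300000 + (0.18/6)·(k1 + 2k2 + 2k3 + k4) = -0.818157
u(0.18) ≈ -0.8182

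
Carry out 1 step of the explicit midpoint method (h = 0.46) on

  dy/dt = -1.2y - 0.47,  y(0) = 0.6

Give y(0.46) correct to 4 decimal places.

0.2037

Midpoint: k1 = f(t_n, y_n); k2 = f(t_n + h/2, y_n + (h/2)·k1); y_{n+1} = y_n + h·k2.
t=0.000000, y=0.600000:
  k1 = f(0.000000, 0.600000) = -1.190000
  k2 = f(0.230000, 0.326300) = -0.861560
  y ← 0.600000 + 0.46·(-0.861560) = 0.203682
y(0.46) ≈ 0.2037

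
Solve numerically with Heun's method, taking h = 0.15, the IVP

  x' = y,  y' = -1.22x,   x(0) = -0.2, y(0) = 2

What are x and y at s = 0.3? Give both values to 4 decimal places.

0.4027, 1.9628

Heun on (x,y): k1 = f(s_n, state_n); k2 = f(s_n + h, state_n + h·k1); state_{n+1} = state_n + (h/2)·(k1 + k2).
0.000000: (-0.200000, 2.000000)
  k1 = (2.000000, 0.244000)
  predictor → (0.100000, 2.036600)
  k2 = (2.036600, -0.122000)
  → (0.102745, 2.009150)
0.150000: (0.102745, 2.009150)
  k1 = (2.009150, -0.125349)
  predictor → (0.404117, 1.990348)
  k2 = (1.990348, -0.493023)
  → (0.402707, 1.962772)
(x(0.3), y(0.3)) ≈ (0.4027, 1.9628)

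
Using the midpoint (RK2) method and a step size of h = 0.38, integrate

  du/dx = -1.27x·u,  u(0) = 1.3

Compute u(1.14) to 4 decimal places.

0.5541

Midpoint: k1 = f(x_n, u_n); k2 = f(x_n + h/2, u_n + (h/2)·k1); u_{n+1} = u_n + h·k2.
x=0.000000, u=1.300000:
  k1 = f(0.000000, 1.300000) = 0.000000
  k2 = f(0.190000, 1.300000) = -0.313690
  u ← 1.300000 + 0.38·(-0.313690) = 1.180798
x=0.380000, u=1.180798:
  k1 = f(0.380000, 1.180798) = -0.569853
  k2 = f(0.570000, 1.072526) = -0.776401
  u ← 1.180798 + 0.38·(-0.776401) = 0.885765
x=0.760000, u=0.885765:
  k1 = f(0.760000, 0.885765) = -0.854941
  k2 = f(0.950000, 0.723327) = -0.872693
  u ← 0.885765 + 0.38·(-0.872693) = 0.554142
u(1.14) ≈ 0.5541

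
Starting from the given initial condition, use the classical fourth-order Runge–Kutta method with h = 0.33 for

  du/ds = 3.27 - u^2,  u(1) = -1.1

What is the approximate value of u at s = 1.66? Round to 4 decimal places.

0.8143

RK4: k1 = f(s_n, u_n); k2 = f(s_n + h/2, u_n + (h/2)·k1); k3 = f(s_n + h/2, u_n + (h/2)·k2); k4 = f(s_n + h, u_n + h·k3); u_{n+1} = u_n + (h/6)·(k1 + 2k2 + 2k3 + k4).
s=1.000000, u=-1.100000:
  k1 = f(1.000000, -1.100000) = 2.060000
  k2 = f(1.165000, -0.760100) = 2.692248
  k3 = f(1.165000, -0.655779) = 2.839954
  k4 = f(1.330000, -0.162815) = 3.243491
  u ← -1.100000 + (0.33/6)·(k1 + 2k2 + 2k3 + k4) = -0.199766
s=1.330000, u=-0.199766:
  k1 = f(1.330000, -0.199766) = 3.230094
  k2 = f(1.495000, 0.333200) = 3.158978
  k3 = f(1.495000, 0.321466) = 3.166660
  k4 = f(1.660000, 0.845232) = 2.555583
  u ← -0.199766 + (0.33/6)·(k1 + 2k2 + 2k3 + k4) = 0.814267
u(1.66) ≈ 0.8143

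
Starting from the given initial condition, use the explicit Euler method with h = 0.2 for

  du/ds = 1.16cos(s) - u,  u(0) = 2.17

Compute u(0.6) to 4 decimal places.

1.6551

Euler: u_{n+1} = u_n + h·f(s_n, u_n).
s=0.000000, u=2.170000: f=-1.010000 → u ← 2.170000 + 0.2·(-1.010000) = 1.968000
s=0.200000, u=1.968000: f=-0.831123 → u ← 1.968000 + 0.2·(-0.831123) = 1.801775
s=0.400000, u=1.801775: f=-0.733345 → u ← 1.801775 + 0.2·(-0.733345) = 1.655107
u(0.6) ≈ 1.6551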